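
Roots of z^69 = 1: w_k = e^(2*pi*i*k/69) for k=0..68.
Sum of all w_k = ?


The sum of all 69th roots of unity is 0.
Geometric series: (1 - w^69)/(1 - w) = (1-1)/(1-w) = 0 since w^69 = 1, w ≠ 1.
Alternatively: coefficient of z^68 in z^69 - 1 is 0.

0


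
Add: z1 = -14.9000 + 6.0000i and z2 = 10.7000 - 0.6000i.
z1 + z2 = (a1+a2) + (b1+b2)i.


Real: -14.9 + 10.7 = -4.2
Imag: 6 - 0.6 = 5.4

-4.2000 + 5.4000i


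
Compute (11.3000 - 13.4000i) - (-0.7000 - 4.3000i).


Real: 11.3 + 0.7 = 12
Imag: -13.4 + 4.3 = -9.1

12.0000 - 9.1000i


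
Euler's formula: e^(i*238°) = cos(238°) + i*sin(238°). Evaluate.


cos(238°) = -0.5299
sin(238°) = -0.8480

e^(i*238°) = -0.5299 - 0.8480i


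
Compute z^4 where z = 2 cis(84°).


r^4 = 2^4 = 16
n*theta = 4*84° = 336° = 336° (mod 360)
a = 16*cos(336°) = 14.6167
b = 16*sin(336°) = -6.5078

16 cis(336°) = 14.6167 - 6.5078i


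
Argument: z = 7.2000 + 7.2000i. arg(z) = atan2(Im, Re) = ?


Re = 7.2, Im = 7.2
arg = atan2(7.2, 7.2) = 45.0000 degrees

arg(z) = 45.0000 degrees


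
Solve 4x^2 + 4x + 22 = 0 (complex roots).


disc = 4^2 - 4*4*22 = 16 - 352 = -336
sqrt(|disc|) = sqrt(336) = 18.3303
Real part = -4/(2*4) = -0.5000
Imag part = 18.3303/(2*4) = 2.2913

-0.5000 ± 2.2913i


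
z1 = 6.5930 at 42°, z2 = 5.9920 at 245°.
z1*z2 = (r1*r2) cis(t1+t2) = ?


r = 6.5930 * 5.9920 = 39.5053
theta = 42° + 245° = 287° = 287° (mod 360)

39.5053 cis(287°)


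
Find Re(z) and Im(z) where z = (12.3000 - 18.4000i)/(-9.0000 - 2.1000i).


Multiply by conjugate: (12.3000 - 18.4000i)(-9.0000 + 2.1000i) / ((-9)^2 + (-2.1)^2)
Numerator real = 12.3*(-9) - (18.4)*(-2.1) = -72.06
Numerator imag = -18.4*(-9) - 12.3*(-2.1) = 191.43
Denominator = 85.41
Re(z) = -72.06/85.41 = -0.8437
Im(z) = 191.43/85.41 = 2.2413

Re(z) = -0.8437, Im(z) = 2.2413


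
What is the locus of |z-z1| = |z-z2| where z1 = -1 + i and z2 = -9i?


Equal distances means the locus is the perpendicular bisector of z1 and z2.
Midpoint = ((-1+0)/2, (1+(-9))/2) = (-0.5000, -4.0000)

Perpendicular bisector through (-0.5000, -4.0000)


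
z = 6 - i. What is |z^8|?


|z| = sqrt(36+1) = sqrt(37) = 6.0828
|z^8| = |z|^8 = (sqrt(37))^8 = 37^4 = 1874161

|z^8| = 1874161


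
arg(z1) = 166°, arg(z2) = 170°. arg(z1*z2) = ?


arg(z1*z2) = 166° + 170° = 336°
Normalized to (-180°, 180°]: -24°

-24°


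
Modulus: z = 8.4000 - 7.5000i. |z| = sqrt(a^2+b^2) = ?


|z| = sqrt(8.4^2 + (-7.5)^2) = sqrt(70.56 + 56.25) = sqrt(126.81) = 11.2610

|z| = 11.2610


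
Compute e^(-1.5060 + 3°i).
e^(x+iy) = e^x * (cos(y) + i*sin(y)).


e^-1.5060 = 0.2218
cos(3°) = 0.9986
sin(3°) = 0.0523
Real = 0.2218*0.9986 = 0.2215
Imag = 0.2218*0.0523 = 0.0116

0.2215 + 0.0116i


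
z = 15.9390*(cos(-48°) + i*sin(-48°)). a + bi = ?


a = 15.9390*cos(-48°) = 15.9390*0.66913 = 10.6653
b = 15.9390*sin(-48°) = 15.9390*(-0.743145) = -11.8450

10.6653 - 11.8450i


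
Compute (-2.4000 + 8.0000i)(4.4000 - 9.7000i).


Real = -2.4*4.4 - 8*(-9.7) = -10.56 - (-77.6) = 67.04
Imag = -2.4*(-9.7) + 4.4*8 = 23.28 + 35.2 = 58.48

67.0400 + 58.4800i


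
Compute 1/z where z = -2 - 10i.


|z|^2 = 4+100 = 104
1/z = (-2 + 10i)/104

1/z = -0.0192 + 0.0962i


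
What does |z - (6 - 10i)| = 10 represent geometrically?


|z - z0| = r is a circle with center z0 and radius r.
Center = (6, -10), radius = 10

Circle with center (6, -10) and radius 10


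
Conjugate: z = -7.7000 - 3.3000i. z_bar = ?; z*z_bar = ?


z_bar = -7.7000 + 3.3000i
z*z_bar = (-7.7)^2 + (-3.3)^2 = 59.29 + 10.89 = 70.18

z_bar = -7.7000 + 3.3000i, z*z_bar = 70.18


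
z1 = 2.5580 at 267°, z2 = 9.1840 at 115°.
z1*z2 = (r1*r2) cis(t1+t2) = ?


r = 2.5580 * 9.1840 = 23.4927
theta = 267° + 115° = 382° = 22° (mod 360)

23.4927 cis(22°)


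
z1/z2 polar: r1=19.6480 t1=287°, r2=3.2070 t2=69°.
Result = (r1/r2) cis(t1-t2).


r = 19.6480 / 3.2070 = 6.1266
theta = 287° - 69° = 218° = 218° (mod 360)

6.1266 cis(218°)


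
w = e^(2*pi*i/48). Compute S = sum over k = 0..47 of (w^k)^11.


The roots are w_k = w^k with w = e^(2*pi*i/48), and (w^k)^11 = (w^11)^k.
So S = 1 + u + u^2 + ... + u^(47) with u = w^11.
11 = 0*48 + 11, so 11 is not a multiple of 48: u = w^11 ≠ 1 (w is a primitive 48th root), while u^48 = (w^48)^11 = 1.
Geometric series: S = (1 - u^48)/(1 - u) = (1 - 1)/(1 - u) = 0

S = 0


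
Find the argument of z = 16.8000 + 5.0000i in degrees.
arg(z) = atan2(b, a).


Re = 16.8, Im = 5
arg = atan2(5, 16.8) = 16.5740 degrees

arg(z) = 16.5740 degrees


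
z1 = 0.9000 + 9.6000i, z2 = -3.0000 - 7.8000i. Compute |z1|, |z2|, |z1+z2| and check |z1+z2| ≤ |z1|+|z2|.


|z1| = sqrt(0.9^2 + 9.6^2) = sqrt(92.97) = 9.6421
|z2| = sqrt((-3)^2 + (-7.8)^2) = sqrt(69.84) = 8.3570
z1+z2 = -2.1000 + 1.8000i
|z1+z2| = sqrt(7.65) = 2.7659
|z1|+|z2| = 9.6421 + 8.3570 = 17.9991

|z1+z2| = 2.7659 ≤ |z1|+|z2| = 17.9991 (verified)


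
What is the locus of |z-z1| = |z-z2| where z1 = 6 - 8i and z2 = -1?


Equal distances means the locus is the perpendicular bisector of z1 and z2.
Midpoint = ((6+(-1))/2, (-8+0)/2) = (2.5000, -4.0000)

Perpendicular bisector through (2.5000, -4.0000)


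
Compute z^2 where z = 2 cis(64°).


r^2 = 2^2 = 4
n*theta = 2*64° = 128° = 128° (mod 360)
a = 4*cos(128°) = -2.4626
b = 4*sin(128°) = 3.1520

4 cis(128°) = -2.4626 + 3.1520i


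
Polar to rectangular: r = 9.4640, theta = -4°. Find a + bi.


a = 9.4640*cos(-4°) = 9.4640*0.99756 = 9.4409
b = 9.4640*sin(-4°) = 9.4640*(-0.06976) = -0.6602

9.4409 - 0.6602i


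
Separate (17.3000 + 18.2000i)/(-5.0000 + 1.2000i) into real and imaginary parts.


Multiply by conjugate: (17.3000 + 18.2000i)(-5.0000 - 1.2000i) / ((-5)^2 + 1.2^2)
Numerator real = 17.3*(-5) + 18.2*1.2 = -64.66
Numerator imag = 18.2*(-5) - 17.3*1.2 = -111.76
Denominator = 26.44
Re(z) = -64.66/26.44 = -2.4455
Im(z) = -111.76/26.44 = -4.2269

Re(z) = -2.4455, Im(z) = -4.2269


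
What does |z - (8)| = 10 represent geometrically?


|z - z0| = r is a circle with center z0 and radius r.
Center = (8, 0), radius = 10

Circle with center (8, 0) and radius 10


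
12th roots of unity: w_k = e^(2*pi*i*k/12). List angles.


The 12th roots of unity are cis(360k/12°) for k=0..11
Angle step = 360/12 = 30°
Primitive root: cis(30°)
Primitive root = 0.8660 + 0.5000i

12 roots at angles: 0°, 30°, 60°, 90°, 120°, 150°, 180°, 210°, 240°, 270°, 300°, 330°


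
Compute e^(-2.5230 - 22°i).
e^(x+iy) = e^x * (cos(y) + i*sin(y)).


e^-2.5230 = 0.08022
cos(-22°) = 0.9272
sin(-22°) = -0.3746
Real = 0.08022*0.9272 = 0.0744
Imag = 0.08022*(-0.3746) = -0.0301

0.0744 - 0.0301i


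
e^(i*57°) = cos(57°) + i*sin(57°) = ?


cos(57°) = 0.5446
sin(57°) = 0.8387

e^(i*57°) = 0.5446 + 0.8387i


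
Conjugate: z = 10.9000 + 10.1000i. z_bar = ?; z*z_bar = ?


z_bar = 10.9000 - 10.1000i
z*z_bar = 10.9^2 + 10.1^2 = 118.81 + 102.01 = 220.82

z_bar = 10.9000 - 10.1000i, z*z_bar = 220.82


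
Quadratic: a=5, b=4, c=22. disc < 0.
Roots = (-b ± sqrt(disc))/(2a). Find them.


disc = 4^2 - 4*5*22 = 16 - 440 = -424
sqrt(|disc|) = sqrt(424) = 20.5913
Real part = -4/(2*5) = -0.4000
Imag part = 20.5913/(2*5) = 2.0591

-0.4000 ± 2.0591i


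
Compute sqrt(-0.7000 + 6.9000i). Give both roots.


|z| = sqrt(0.49+47.61) = 6.9354
sqrt((|z|+a)/2) = sqrt((6.9354+(-0.7))/2) = sqrt(3.1177) = 1.7657
sqrt((|z|-a)/2) = sqrt((6.9354-(-0.7))/2) = sqrt(3.8177) = 1.9539

±(1.7657 + 1.9539i) i.e. 1.7657 + 1.9539i and -1.7657 - 1.9539i


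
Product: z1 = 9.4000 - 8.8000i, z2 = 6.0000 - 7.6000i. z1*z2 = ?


Real = 9.4*6 - (-8.8)*(-7.6) = 56.4 - 66.88 = -10.48
Imag = 9.4*(-7.6) + 6*(-8.8) = -71.44 - (52.8) = -124.24

-10.4800 - 124.2400i


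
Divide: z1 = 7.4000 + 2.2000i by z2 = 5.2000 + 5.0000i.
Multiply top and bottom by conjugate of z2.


Conjugate of z2 = 5.2000 - 5.0000i
Numerator: (7.4000 + 2.2000i)(5.2000 - 5.0000i) = 49.4800 - 25.5600i
Denominator: 5.2^2 + 5^2 = 52.04
Result = (49.4800 - 25.5600i)/52.04

0.9508 - 0.4912i


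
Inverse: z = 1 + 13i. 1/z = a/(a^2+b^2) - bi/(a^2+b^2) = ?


|z|^2 = 1+169 = 170
1/z = (1 - 13i)/170

1/z = 0.0059 - 0.0765i


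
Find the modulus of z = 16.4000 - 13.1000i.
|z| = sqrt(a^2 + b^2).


|z| = sqrt(16.4^2 + (-13.1)^2) = sqrt(268.96 + 171.61) = sqrt(440.57) = 20.9898

|z| = 20.9898


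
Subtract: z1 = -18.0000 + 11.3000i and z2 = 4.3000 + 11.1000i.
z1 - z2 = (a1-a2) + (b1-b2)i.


Real: -18 - 4.3 = -22.3
Imag: 11.3 - 11.1 = 0.2

-22.3000 + 0.2000i


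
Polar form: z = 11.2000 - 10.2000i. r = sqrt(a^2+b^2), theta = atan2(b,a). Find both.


r = sqrt(125.44+104.04) = sqrt(229.48) = 15.1486
theta = atan2(-10.2, 11.2) = -42.3246 degrees

r = 15.1486, theta = -42.3246 degrees


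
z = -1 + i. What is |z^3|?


|z| = sqrt(1+1) = sqrt(2) = 1.4142
|z^3| = |z|^3 = (sqrt(2))^3 = 2*sqrt(2)

|z^3| = 2*sqrt(2) ≈ 2.8284


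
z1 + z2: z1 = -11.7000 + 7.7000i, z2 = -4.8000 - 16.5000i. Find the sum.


Real: -11.7 - 4.8 = -16.5
Imag: 7.7 - 16.5 = -8.8

-16.5000 - 8.8000i


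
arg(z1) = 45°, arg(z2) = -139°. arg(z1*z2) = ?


arg(z1*z2) = 45° - 139° = -94°
Normalized to (-180°, 180°]: -94°

-94°


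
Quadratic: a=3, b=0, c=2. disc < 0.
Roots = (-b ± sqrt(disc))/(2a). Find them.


disc = 0^2 - 4*3*2 = 0 - 24 = -24
sqrt(|disc|) = sqrt(24) = 4.8990
Real part = 0/(2*3) = 0
Imag part = 4.8990/(2*3) = 0.8165

0 ± 0.8165i


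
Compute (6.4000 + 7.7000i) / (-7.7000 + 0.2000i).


Conjugate of z2 = -7.7000 - 0.2000i
Numerator: (6.4000 + 7.7000i)(-7.7000 - 0.2000i) = -47.7400 - 60.5700i
Denominator: (-7.7)^2 + 0.2^2 = 59.33
Result = (-47.7400 - 60.5700i)/59.33

-0.8047 - 1.0209i


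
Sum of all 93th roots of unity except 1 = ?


With w = e^(2*pi*i/93), all 93 of the 93th roots of unity w^0 = 1, w, ..., w^(92) sum to 0: 1 + w + ... + w^(92) = (1 - w^93)/(1 - w) = 0 since w^93 = 1, w ≠ 1.
Removing the root 1: w + w^2 + ... + w^(92) = 0 - 1 = -1

Sum = -1


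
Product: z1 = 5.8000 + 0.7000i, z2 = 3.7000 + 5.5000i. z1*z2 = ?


Real = 5.8*3.7 - 0.7*5.5 = 21.46 - 3.85 = 17.61
Imag = 5.8*5.5 + 3.7*0.7 = 31.9 + 2.59 = 34.49

17.6100 + 34.4900i


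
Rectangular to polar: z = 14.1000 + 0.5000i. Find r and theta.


r = sqrt(198.81+0.25) = sqrt(199.06) = 14.1089
theta = atan2(0.5, 14.1) = 2.0309 degrees

r = 14.1089, theta = 2.0309 degrees


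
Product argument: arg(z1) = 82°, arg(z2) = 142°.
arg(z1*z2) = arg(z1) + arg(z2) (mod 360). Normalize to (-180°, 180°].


arg(z1*z2) = 82° + 142° = 224°
Normalized to (-180°, 180°]: -136°

-136°


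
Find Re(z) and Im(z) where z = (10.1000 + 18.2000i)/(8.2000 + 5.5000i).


Multiply by conjugate: (10.1000 + 18.2000i)(8.2000 - 5.5000i) / (8.2^2 + 5.5^2)
Numerator real = 10.1*8.2 + 18.2*5.5 = 182.92
Numerator imag = 18.2*8.2 - 10.1*5.5 = 93.69
Denominator = 97.49
Re(z) = 182.92/97.49 = 1.8763
Im(z) = 93.69/97.49 = 0.9610

Re(z) = 1.8763, Im(z) = 0.9610


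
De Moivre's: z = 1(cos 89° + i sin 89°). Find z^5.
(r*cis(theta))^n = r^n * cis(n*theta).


r^5 = 1^5 = 1
n*theta = 5*89° = 445° = 85° (mod 360)
a = 1*cos(85°) = 0.0872
b = 1*sin(85°) = 0.9962

1 cis(85°) = 0.0872 + 0.9962i


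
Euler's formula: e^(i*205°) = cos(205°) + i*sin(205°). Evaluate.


cos(205°) = -0.9063
sin(205°) = -0.4226

e^(i*205°) = -0.9063 - 0.4226i


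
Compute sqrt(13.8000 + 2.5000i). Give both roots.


|z| = sqrt(190.44+6.25) = 14.0246
sqrt((|z|+a)/2) = sqrt((14.0246+13.8)/2) = sqrt(13.9123) = 3.7299
sqrt((|z|-a)/2) = sqrt((14.0246-13.8)/2) = sqrt(0.1123) = 0.3351

±(3.7299 + 0.3351i) i.e. 3.7299 + 0.3351i and -3.7299 - 0.3351i


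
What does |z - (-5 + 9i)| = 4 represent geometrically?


|z - z0| = r is a circle with center z0 and radius r.
Center = (-5, 9), radius = 4

Circle with center (-5, 9) and radius 4


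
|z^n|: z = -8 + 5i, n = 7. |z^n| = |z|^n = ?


|z| = sqrt(64+25) = sqrt(89) = 9.4340
|z^7| = |z|^7 = (sqrt(89))^7 = 89^3 * sqrt(89) = 704969*sqrt(89)

|z^7| = 704969*sqrt(89) ≈ 6650664.2447


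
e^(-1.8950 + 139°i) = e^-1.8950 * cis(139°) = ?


e^-1.8950 = 0.1503
cos(139°) = -0.7547
sin(139°) = 0.6561
Real = 0.1503*(-0.7547) = -0.1134
Imag = 0.1503*0.6561 = 0.0986

-0.1134 + 0.0986i


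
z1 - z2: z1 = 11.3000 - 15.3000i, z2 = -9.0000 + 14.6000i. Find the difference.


Real: 11.3 + 9 = 20.3
Imag: -15.3 - 14.6 = -29.9

20.3000 - 29.9000i


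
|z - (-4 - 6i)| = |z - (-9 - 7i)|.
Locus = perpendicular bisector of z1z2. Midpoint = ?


Equal distances means the locus is the perpendicular bisector of z1 and z2.
Midpoint = ((-4+(-9))/2, (-6+(-7))/2) = (-6.5000, -6.5000)

Perpendicular bisector through (-6.5000, -6.5000)


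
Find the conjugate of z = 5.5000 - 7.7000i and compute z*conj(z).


z_bar = 5.5000 + 7.7000i
z*z_bar = 5.5^2 + (-7.7)^2 = 30.25 + 59.29 = 89.54

z_bar = 5.5000 + 7.7000i, z*z_bar = 89.54


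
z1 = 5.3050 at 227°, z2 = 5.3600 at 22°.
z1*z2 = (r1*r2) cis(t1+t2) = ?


r = 5.3050 * 5.3600 = 28.4348
theta = 227° + 22° = 249° = 249° (mod 360)

28.4348 cis(249°)


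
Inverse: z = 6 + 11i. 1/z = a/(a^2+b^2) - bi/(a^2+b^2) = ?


|z|^2 = 36+121 = 157
1/z = (6 - 11i)/157

1/z = 0.0382 - 0.0701i


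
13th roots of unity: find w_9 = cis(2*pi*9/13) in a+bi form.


Angle = 360*9/13 = 249.2308°
a = cos(249.2308°) = -0.3546
b = sin(249.2308°) = -0.9350

-0.3546 - 0.9350i


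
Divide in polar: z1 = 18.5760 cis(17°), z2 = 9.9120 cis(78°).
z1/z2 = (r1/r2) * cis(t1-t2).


r = 18.5760 / 9.9120 = 1.8741
theta = 17° - 78° = -61° = 299° (mod 360)

1.8741 cis(299°)


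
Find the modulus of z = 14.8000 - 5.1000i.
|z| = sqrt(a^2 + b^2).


|z| = sqrt(14.8^2 + (-5.1)^2) = sqrt(219.04 + 26.01) = sqrt(245.05) = 15.6541

|z| = 15.6541


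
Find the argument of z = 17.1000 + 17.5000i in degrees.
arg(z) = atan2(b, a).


Re = 17.1, Im = 17.5
arg = atan2(17.5, 17.1) = 45.6623 degrees

arg(z) = 45.6623 degrees


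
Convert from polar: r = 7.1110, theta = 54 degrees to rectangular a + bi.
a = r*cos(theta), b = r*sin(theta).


a = 7.1110*cos(54°) = 7.1110*0.587785 = 4.1797
b = 7.1110*sin(54°) = 7.1110*0.80902 = 5.7529

4.1797 + 5.7529i


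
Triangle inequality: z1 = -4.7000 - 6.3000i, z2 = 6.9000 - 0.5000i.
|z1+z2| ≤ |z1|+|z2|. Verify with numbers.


|z1| = sqrt((-4.7)^2 + (-6.3)^2) = sqrt(61.78) = 7.8600
|z2| = sqrt(6.9^2 + (-0.5)^2) = sqrt(47.86) = 6.9181
z1+z2 = 2.2000 - 6.8000i
|z1+z2| = sqrt(51.08) = 7.1470
|z1|+|z2| = 7.8600 + 6.9181 = 14.7781

|z1+z2| = 7.1470 ≤ |z1|+|z2| = 14.7781 (verified)


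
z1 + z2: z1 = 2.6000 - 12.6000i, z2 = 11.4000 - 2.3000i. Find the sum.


Real: 2.6 + 11.4 = 14
Imag: -12.6 - 2.3 = -14.9

14.0000 - 14.9000i


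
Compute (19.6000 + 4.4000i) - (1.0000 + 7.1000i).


Real: 19.6 - 1 = 18.6
Imag: 4.4 - 7.1 = -2.7

18.6000 - 2.7000i


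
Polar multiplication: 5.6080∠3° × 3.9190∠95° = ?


r = 5.6080 * 3.9190 = 21.9778
theta = 3° + 95° = 98° = 98° (mod 360)

21.9778 cis(98°)


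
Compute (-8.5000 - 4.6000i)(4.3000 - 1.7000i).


Real = -8.5*4.3 - (-4.6)*(-1.7) = -36.55 - 7.82 = -44.37
Imag = -8.5*(-1.7) + 4.3*(-4.6) = 14.45 - (19.78) = -5.33

-44.3700 - 5.3300i


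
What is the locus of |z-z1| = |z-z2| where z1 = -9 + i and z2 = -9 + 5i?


Equal distances means the locus is the perpendicular bisector of z1 and z2.
Midpoint = ((-9+(-9))/2, (1+5)/2) = (-9.0000, 3.0000)

Perpendicular bisector through (-9.0000, 3.0000)


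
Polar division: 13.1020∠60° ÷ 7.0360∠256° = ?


r = 13.1020 / 7.0360 = 1.8621
theta = 60° - 256° = -196° = 164° (mod 360)

1.8621 cis(164°)


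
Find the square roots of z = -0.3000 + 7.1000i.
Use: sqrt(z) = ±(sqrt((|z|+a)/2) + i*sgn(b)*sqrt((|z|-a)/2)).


|z| = sqrt(0.09+50.41) = 7.1063
sqrt((|z|+a)/2) = sqrt((7.1063+(-0.3))/2) = sqrt(3.4032) = 1.8448
sqrt((|z|-a)/2) = sqrt((7.1063-(-0.3))/2) = sqrt(3.7032) = 1.9244

±(1.8448 + 1.9244i) i.e. 1.8448 + 1.9244i and -1.8448 - 1.9244i


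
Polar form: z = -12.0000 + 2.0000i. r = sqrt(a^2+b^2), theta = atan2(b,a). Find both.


r = sqrt(144+4) = sqrt(148) = 12.1655
theta = atan2(2, -12) = 170.5377 degrees

r = 12.1655, theta = 170.5377 degrees


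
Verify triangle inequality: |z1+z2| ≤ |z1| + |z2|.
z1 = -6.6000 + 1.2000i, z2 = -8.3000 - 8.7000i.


|z1| = sqrt((-6.6)^2 + 1.2^2) = sqrt(45) = 6.7082
|z2| = sqrt((-8.3)^2 + (-8.7)^2) = sqrt(144.58) = 12.0241
z1+z2 = -14.9000 - 7.5000i
|z1+z2| = sqrt(278.26) = 16.6811
|z1|+|z2| = 6.7082 + 12.0241 = 18.7323

|z1+z2| = 16.6811 ≤ |z1|+|z2| = 18.7323 (verified)


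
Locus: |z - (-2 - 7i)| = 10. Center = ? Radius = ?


|z - z0| = r is a circle with center z0 and radius r.
Center = (-2, -7), radius = 10

Circle with center (-2, -7) and radius 10


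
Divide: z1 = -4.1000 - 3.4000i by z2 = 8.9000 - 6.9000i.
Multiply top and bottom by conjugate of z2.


Conjugate of z2 = 8.9000 + 6.9000i
Numerator: (-4.1000 - 3.4000i)(8.9000 + 6.9000i) = -13.0300 - 58.5500i
Denominator: 8.9^2 + (-6.9)^2 = 126.82
Result = (-13.0300 - 58.5500i)/126.82

-0.1027 - 0.4617i


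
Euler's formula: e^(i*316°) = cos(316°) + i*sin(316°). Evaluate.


cos(316°) = 0.7193
sin(316°) = -0.6947

e^(i*316°) = 0.7193 - 0.6947i


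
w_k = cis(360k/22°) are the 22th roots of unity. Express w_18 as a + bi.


Angle = 360*18/22 = 294.5455°
a = cos(294.5455°) = 0.4154
b = sin(294.5455°) = -0.9096

0.4154 - 0.9096i


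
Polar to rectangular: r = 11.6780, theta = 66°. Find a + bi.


a = 11.6780*cos(66°) = 11.6780*0.40674 = 4.7499
b = 11.6780*sin(66°) = 11.6780*0.91355 = 10.6684

4.7499 + 10.6684i


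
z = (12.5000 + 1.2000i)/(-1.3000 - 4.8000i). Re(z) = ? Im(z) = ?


Multiply by conjugate: (12.5000 + 1.2000i)(-1.3000 + 4.8000i) / ((-1.3)^2 + (-4.8)^2)
Numerator real = 12.5*(-1.3) + 1.2*(-4.8) = -22.01
Numerator imag = 1.2*(-1.3) - 12.5*(-4.8) = 58.44
Denominator = 24.73
Re(z) = -22.01/24.73 = -0.8900
Im(z) = 58.44/24.73 = 2.3631

Re(z) = -0.8900, Im(z) = 2.3631


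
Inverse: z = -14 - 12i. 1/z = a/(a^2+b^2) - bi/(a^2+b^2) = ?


|z|^2 = 196+144 = 340
1/z = (-14 + 12i)/340

1/z = -0.0412 + 0.0353i


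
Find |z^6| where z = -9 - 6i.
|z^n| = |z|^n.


|z| = sqrt(81+36) = sqrt(117) = 10.8167
|z^6| = |z|^6 = (sqrt(117))^6 = 117^3 = 1601613

|z^6| = 1601613


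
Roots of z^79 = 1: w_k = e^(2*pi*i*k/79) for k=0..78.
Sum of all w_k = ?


The sum of all 79th roots of unity is 0.
Geometric series: (1 - w^79)/(1 - w) = (1-1)/(1-w) = 0 since w^79 = 1, w ≠ 1.
Alternatively: coefficient of z^78 in z^79 - 1 is 0.

0


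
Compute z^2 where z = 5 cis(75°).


r^2 = 5^2 = 25
n*theta = 2*75° = 150° = 150° (mod 360)
a = 25*cos(150°) = -21.6506
b = 25*sin(150°) = 12.5000

25 cis(150°) = -21.6506 + 12.5000i


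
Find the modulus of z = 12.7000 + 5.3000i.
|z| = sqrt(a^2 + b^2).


|z| = sqrt(12.7^2 + 5.3^2) = sqrt(161.29 + 28.09) = sqrt(189.38) = 13.7615

|z| = 13.7615


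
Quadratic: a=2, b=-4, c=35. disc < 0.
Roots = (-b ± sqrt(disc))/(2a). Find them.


disc = (-4)^2 - 4*2*35 = 16 - 280 = -264
sqrt(|disc|) = sqrt(264) = 16.2481
Real part = 4/(2*2) = 1.0000
Imag part = 16.2481/(2*2) = 4.0620

1.0000 ± 4.0620i


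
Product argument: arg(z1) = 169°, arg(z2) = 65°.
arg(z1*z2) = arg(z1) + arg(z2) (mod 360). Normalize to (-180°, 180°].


arg(z1*z2) = 169° + 65° = 234°
Normalized to (-180°, 180°]: -126°

-126°


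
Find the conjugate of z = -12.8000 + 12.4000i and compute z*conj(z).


z_bar = -12.8000 - 12.4000i
z*z_bar = (-12.8)^2 + 12.4^2 = 163.84 + 153.76 = 317.6

z_bar = -12.8000 - 12.4000i, z*z_bar = 317.6


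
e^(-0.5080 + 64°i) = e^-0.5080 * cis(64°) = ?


e^-0.5080 = 0.6017
cos(64°) = 0.4384
sin(64°) = 0.8988
Real = 0.6017*0.4384 = 0.2638
Imag = 0.6017*0.8988 = 0.5408

0.2638 + 0.5408i


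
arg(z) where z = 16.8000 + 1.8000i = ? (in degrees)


Re = 16.8, Im = 1.8
arg = atan2(1.8, 16.8) = 6.1155 degrees

arg(z) = 6.1155 degrees


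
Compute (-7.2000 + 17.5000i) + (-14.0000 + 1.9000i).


Real: -7.2 - 14 = -21.2
Imag: 17.5 + 1.9 = 19.4

-21.2000 + 19.4000i


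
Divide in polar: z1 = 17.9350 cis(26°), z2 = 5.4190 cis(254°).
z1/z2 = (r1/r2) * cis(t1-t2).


r = 17.9350 / 5.4190 = 3.3097
theta = 26° - 254° = -228° = 132° (mod 360)

3.3097 cis(132°)


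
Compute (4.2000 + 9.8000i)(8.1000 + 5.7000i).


Real = 4.2*8.1 - 9.8*5.7 = 34.02 - 55.86 = -21.84
Imag = 4.2*5.7 + 8.1*9.8 = 23.94 + 79.38 = 103.32

-21.8400 + 103.3200i


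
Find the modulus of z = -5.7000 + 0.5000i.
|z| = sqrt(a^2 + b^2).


|z| = sqrt((-5.7)^2 + 0.5^2) = sqrt(32.49 + 0.25) = sqrt(32.74) = 5.7219

|z| = 5.7219


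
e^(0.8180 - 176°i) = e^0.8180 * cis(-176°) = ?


e^0.8180 = 2.26596
cos(-176°) = -0.99756
sin(-176°) = -0.06976
Real = 2.26596*(-0.99756) = -2.2604
Imag = 2.26596*(-0.06976) = -0.1581

-2.2604 - 0.1581i


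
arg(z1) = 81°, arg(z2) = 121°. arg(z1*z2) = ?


arg(z1*z2) = 81° + 121° = 202°
Normalized to (-180°, 180°]: -158°

-158°


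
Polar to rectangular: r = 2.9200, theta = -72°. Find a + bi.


a = 2.9200*cos(-72°) = 2.9200*0.309 = 0.9023
b = 2.9200*sin(-72°) = 2.9200*(-0.95106) = -2.7771

0.9023 - 2.7771i


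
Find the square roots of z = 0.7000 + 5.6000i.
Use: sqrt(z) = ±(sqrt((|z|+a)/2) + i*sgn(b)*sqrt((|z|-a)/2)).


|z| = sqrt(0.49+31.36) = 5.6436
sqrt((|z|+a)/2) = sqrt((5.6436+0.7)/2) = sqrt(3.1718) = 1.7810
sqrt((|z|-a)/2) = sqrt((5.6436-0.7)/2) = sqrt(2.4718) = 1.5722

±(1.7810 + 1.5722i) i.e. 1.7810 + 1.5722i and -1.7810 - 1.5722i


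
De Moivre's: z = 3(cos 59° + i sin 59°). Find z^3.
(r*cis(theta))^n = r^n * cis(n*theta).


r^3 = 3^3 = 27
n*theta = 3*59° = 177° = 177° (mod 360)
a = 27*cos(177°) = -26.9630
b = 27*sin(177°) = 1.4131

27 cis(177°) = -26.9630 + 1.4131i


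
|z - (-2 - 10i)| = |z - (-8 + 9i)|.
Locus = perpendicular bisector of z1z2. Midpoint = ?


Equal distances means the locus is the perpendicular bisector of z1 and z2.
Midpoint = ((-2+(-8))/2, (-10+9)/2) = (-5.0000, -0.5000)

Perpendicular bisector through (-5.0000, -0.5000)


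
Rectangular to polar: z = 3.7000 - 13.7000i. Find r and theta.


r = sqrt(13.69+187.69) = sqrt(201.38) = 14.1908
theta = atan2(-13.7, 3.7) = -74.8865 degrees

r = 14.1908, theta = -74.8865 degrees


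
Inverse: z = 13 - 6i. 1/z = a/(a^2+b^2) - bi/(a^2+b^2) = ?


|z|^2 = 169+36 = 205
1/z = (13 + 6i)/205

1/z = 0.0634 + 0.0293i


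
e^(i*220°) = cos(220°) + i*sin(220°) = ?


cos(220°) = -0.7660
sin(220°) = -0.6428

e^(i*220°) = -0.7660 - 0.6428i


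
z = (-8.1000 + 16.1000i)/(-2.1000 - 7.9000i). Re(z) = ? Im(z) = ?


Multiply by conjugate: (-8.1000 + 16.1000i)(-2.1000 + 7.9000i) / ((-2.1)^2 + (-7.9)^2)
Numerator real = -8.1*(-2.1) + 16.1*(-7.9) = -110.18
Numerator imag = 16.1*(-2.1) - (-8.1)*(-7.9) = -97.8
Denominator = 66.82
Re(z) = -110.18/66.82 = -1.6489
Im(z) = -97.8/66.82 = -1.4636

Re(z) = -1.6489, Im(z) = -1.4636


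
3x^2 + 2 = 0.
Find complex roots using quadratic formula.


disc = 0^2 - 4*3*2 = 0 - 24 = -24
sqrt(|disc|) = sqrt(24) = 4.8990
Real part = 0/(2*3) = 0
Imag part = 4.8990/(2*3) = 0.8165

0 ± 0.8165i


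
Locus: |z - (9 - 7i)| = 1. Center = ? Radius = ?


|z - z0| = r is a circle with center z0 and radius r.
Center = (9, -7), radius = 1

Circle with center (9, -7) and radius 1


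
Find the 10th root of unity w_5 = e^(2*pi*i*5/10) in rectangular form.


Angle = 360*5/10 = 180°
a = cos(180°) = -1.0000
b = sin(180°) = 0

-1.0000 + 0i


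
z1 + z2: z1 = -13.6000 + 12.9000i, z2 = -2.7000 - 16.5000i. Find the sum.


Real: -13.6 - 2.7 = -16.3
Imag: 12.9 - 16.5 = -3.6

-16.3000 - 3.6000i


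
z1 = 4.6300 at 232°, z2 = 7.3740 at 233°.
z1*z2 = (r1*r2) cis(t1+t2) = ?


r = 4.6300 * 7.3740 = 34.1416
theta = 232° + 233° = 465° = 105° (mod 360)

34.1416 cis(105°)


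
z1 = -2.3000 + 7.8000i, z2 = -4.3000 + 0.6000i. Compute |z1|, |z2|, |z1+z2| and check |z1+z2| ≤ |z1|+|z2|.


|z1| = sqrt((-2.3)^2 + 7.8^2) = sqrt(66.13) = 8.1320
|z2| = sqrt((-4.3)^2 + 0.6^2) = sqrt(18.85) = 4.3417
z1+z2 = -6.6000 + 8.4000i
|z1+z2| = sqrt(114.12) = 10.6827
|z1|+|z2| = 8.1320 + 4.3417 = 12.4737

|z1+z2| = 10.6827 ≤ |z1|+|z2| = 12.4737 (verified)


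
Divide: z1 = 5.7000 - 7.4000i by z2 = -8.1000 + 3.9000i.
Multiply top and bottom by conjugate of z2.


Conjugate of z2 = -8.1000 - 3.9000i
Numerator: (5.7000 - 7.4000i)(-8.1000 - 3.9000i) = -75.0300 + 37.7100i
Denominator: (-8.1)^2 + 3.9^2 = 80.82
Result = (-75.0300 + 37.7100i)/80.82

-0.9284 + 0.4666i


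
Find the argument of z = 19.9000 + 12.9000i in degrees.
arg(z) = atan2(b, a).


Re = 19.9, Im = 12.9
arg = atan2(12.9, 19.9) = 32.9530 degrees

arg(z) = 32.9530 degrees


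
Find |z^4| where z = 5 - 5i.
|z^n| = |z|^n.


|z| = sqrt(25+25) = sqrt(50) = 7.0711
|z^4| = |z|^4 = (sqrt(50))^4 = 50^2 = 2500

|z^4| = 2500


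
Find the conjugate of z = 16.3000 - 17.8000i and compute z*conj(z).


z_bar = 16.3000 + 17.8000i
z*z_bar = 16.3^2 + (-17.8)^2 = 265.69 + 316.84 = 582.53

z_bar = 16.3000 + 17.8000i, z*z_bar = 582.53


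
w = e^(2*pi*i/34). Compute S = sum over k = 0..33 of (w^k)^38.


The roots are w_k = w^k with w = e^(2*pi*i/34), and (w^k)^38 = (w^38)^k.
So S = 1 + u + u^2 + ... + u^(33) with u = w^38.
38 = 1*34 + 4, so 38 is not a multiple of 34: u = (w^34)^1 * w^4 = w^4 ≠ 1 (w is a primitive 34th root), while u^34 = (w^34)^38 = 1.
Geometric series: S = (1 - u^34)/(1 - u) = (1 - 1)/(1 - u) = 0

S = 0


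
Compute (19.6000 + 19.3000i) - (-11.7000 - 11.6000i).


Real: 19.6 + 11.7 = 31.3
Imag: 19.3 + 11.6 = 30.9

31.3000 + 30.9000i


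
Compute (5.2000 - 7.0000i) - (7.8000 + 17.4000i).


Real: 5.2 - 7.8 = -2.6
Imag: -7 - 17.4 = -24.4

-2.6000 - 24.4000i


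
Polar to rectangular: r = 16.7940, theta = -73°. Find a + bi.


a = 16.7940*cos(-73°) = 16.7940*0.29237 = 4.9101
b = 16.7940*sin(-73°) = 16.7940*(-0.956305) = -16.0602

4.9101 - 16.0602i


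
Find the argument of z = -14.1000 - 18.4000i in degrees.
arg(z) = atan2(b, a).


Re = -14.1, Im = -18.4
arg = atan2(-18.4, -14.1) = -127.4631 degrees

arg(z) = -127.4631 degrees


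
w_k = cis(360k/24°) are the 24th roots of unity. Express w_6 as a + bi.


Angle = 360*6/24 = 90°
a = cos(90°) = 0
b = sin(90°) = 1.0000

0 + 1.0000i


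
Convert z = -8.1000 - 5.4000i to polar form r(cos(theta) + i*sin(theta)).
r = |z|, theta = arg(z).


r = sqrt(65.61+29.16) = sqrt(94.77) = 9.7350
theta = atan2(-5.4, -8.1) = -146.3099 degrees

r = 9.7350, theta = -146.3099 degrees


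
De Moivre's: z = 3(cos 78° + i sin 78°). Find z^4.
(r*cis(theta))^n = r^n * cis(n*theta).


r^4 = 3^4 = 81
n*theta = 4*78° = 312° = 312° (mod 360)
a = 81*cos(312°) = 54.1996
b = 81*sin(312°) = -60.1947

81 cis(312°) = 54.1996 - 60.1947i


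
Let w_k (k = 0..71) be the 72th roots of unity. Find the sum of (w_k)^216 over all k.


The roots are w_k = w^k with w = e^(2*pi*i/72), and (w^k)^216 = (w^216)^k.
So S = 1 + u + u^2 + ... + u^(71) with u = w^216.
216 = 3*72 + 0, so 216 is a multiple of 72 and u = (w^72)^3 = 1.
Every one of the 72 terms equals 1: S = 72

S = 72


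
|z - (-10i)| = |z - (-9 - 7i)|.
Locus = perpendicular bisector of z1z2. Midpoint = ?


Equal distances means the locus is the perpendicular bisector of z1 and z2.
Midpoint = ((0+(-9))/2, (-10+(-7))/2) = (-4.5000, -8.5000)

Perpendicular bisector through (-4.5000, -8.5000)


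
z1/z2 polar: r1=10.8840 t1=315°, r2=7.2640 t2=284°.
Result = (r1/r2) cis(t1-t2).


r = 10.8840 / 7.2640 = 1.4983
theta = 315° - 284° = 31° = 31° (mod 360)

1.4983 cis(31°)


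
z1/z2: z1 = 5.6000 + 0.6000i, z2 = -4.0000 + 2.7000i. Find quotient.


Conjugate of z2 = -4.0000 - 2.7000i
Numerator: (5.6000 + 0.6000i)(-4.0000 - 2.7000i) = -20.7800 - 17.5200i
Denominator: (-4)^2 + 2.7^2 = 23.29
Result = (-20.7800 - 17.5200i)/23.29

-0.8922 - 0.7523i


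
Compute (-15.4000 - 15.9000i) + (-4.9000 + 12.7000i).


Real: -15.4 - 4.9 = -20.3
Imag: -15.9 + 12.7 = -3.2

-20.3000 - 3.2000i


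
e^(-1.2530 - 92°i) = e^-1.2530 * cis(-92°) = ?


e^-1.2530 = 0.28565
cos(-92°) = -0.0349
sin(-92°) = -0.9994
Real = 0.28565*(-0.0349) = -0.0100
Imag = 0.28565*(-0.9994) = -0.2855

-0.0100 - 0.2855i


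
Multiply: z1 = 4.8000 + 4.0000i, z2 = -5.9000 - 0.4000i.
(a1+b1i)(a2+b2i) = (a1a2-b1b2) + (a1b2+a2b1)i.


Real = 4.8*(-5.9) - 4*(-0.4) = -28.32 - (-1.6) = -26.72
Imag = 4.8*(-0.4) - (5.9)*4 = -1.92 - (23.6) = -25.52

-26.7200 - 25.5200i


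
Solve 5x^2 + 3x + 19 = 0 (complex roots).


disc = 3^2 - 4*5*19 = 9 - 380 = -371
sqrt(|disc|) = sqrt(371) = 19.2614
Real part = -3/(2*5) = -0.3000
Imag part = 19.2614/(2*5) = 1.9261

-0.3000 ± 1.9261i


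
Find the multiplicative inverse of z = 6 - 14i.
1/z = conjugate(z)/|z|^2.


|z|^2 = 36+196 = 232
1/z = (6 + 14i)/232

1/z = 0.0259 + 0.0603i


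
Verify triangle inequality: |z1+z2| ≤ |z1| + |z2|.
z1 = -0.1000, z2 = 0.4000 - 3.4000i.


|z1| = sqrt((-0.1)^2 + 0^2) = sqrt(0.01) = 0.1000
|z2| = sqrt(0.4^2 + (-3.4)^2) = sqrt(11.72) = 3.4234
z1+z2 = 0.3000 - 3.4000i
|z1+z2| = sqrt(11.65) = 3.4132
|z1|+|z2| = 0.1000 + 3.4234 = 3.5234

|z1+z2| = 3.4132 ≤ |z1|+|z2| = 3.5234 (verified)


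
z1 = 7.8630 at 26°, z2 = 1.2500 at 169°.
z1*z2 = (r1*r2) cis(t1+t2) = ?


r = 7.8630 * 1.2500 = 9.8288
theta = 26° + 169° = 195° = 195° (mod 360)

9.8288 cis(195°)


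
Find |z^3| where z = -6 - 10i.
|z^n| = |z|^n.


|z| = sqrt(36+100) = sqrt(136) = 11.6619
|z^3| = |z|^3 = (sqrt(136))^3 = 136*sqrt(136)

|z^3| = 136*sqrt(136) ≈ 1586.0189


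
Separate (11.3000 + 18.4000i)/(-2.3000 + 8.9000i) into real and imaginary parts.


Multiply by conjugate: (11.3000 + 18.4000i)(-2.3000 - 8.9000i) / ((-2.3)^2 + 8.9^2)
Numerator real = 11.3*(-2.3) + 18.4*8.9 = 137.77
Numerator imag = 18.4*(-2.3) - 11.3*8.9 = -142.89
Denominator = 84.5
Re(z) = 137.77/84.5 = 1.6304
Im(z) = -142.89/84.5 = -1.6910

Re(z) = 1.6304, Im(z) = -1.6910


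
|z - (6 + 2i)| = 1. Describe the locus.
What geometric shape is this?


|z - z0| = r is a circle with center z0 and radius r.
Center = (6, 2), radius = 1

Circle with center (6, 2) and radius 1


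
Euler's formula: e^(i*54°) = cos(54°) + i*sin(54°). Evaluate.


cos(54°) = 0.5878
sin(54°) = 0.8090

e^(i*54°) = 0.5878 + 0.8090i


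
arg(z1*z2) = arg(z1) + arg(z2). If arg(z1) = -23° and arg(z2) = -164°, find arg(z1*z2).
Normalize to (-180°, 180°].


arg(z1*z2) = -23° - 164° = -187°
Normalized to (-180°, 180°]: 173°

173°


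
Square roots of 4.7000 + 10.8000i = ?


|z| = sqrt(22.09+116.64) = 11.7784
sqrt((|z|+a)/2) = sqrt((11.7784+4.7)/2) = sqrt(8.2392) = 2.8704
sqrt((|z|-a)/2) = sqrt((11.7784-4.7)/2) = sqrt(3.5392) = 1.8813

±(2.8704 + 1.8813i) i.e. 2.8704 + 1.8813i and -2.8704 - 1.8813i


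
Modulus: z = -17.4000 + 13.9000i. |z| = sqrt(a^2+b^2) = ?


|z| = sqrt((-17.4)^2 + 13.9^2) = sqrt(302.76 + 193.21) = sqrt(495.97) = 22.2704

|z| = 22.2704


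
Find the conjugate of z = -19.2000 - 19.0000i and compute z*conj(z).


z_bar = -19.2000 + 19.0000i
z*z_bar = (-19.2)^2 + (-19)^2 = 368.64 + 361 = 729.64

z_bar = -19.2000 + 19.0000i, z*z_bar = 729.64


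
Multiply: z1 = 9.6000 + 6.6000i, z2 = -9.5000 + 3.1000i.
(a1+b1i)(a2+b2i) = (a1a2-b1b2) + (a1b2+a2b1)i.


Real = 9.6*(-9.5) - 6.6*3.1 = -91.2 - 20.46 = -111.66
Imag = 9.6*3.1 - (9.5)*6.6 = 29.76 - (62.7) = -32.94

-111.6600 - 32.9400i


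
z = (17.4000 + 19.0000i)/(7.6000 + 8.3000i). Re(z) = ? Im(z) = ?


Multiply by conjugate: (17.4000 + 19.0000i)(7.6000 - 8.3000i) / (7.6^2 + 8.3^2)
Numerator real = 17.4*7.6 + 19*8.3 = 289.94
Numerator imag = 19*7.6 - 17.4*8.3 = -0.02
Denominator = 126.65
Re(z) = 289.94/126.65 = 2.2893
Im(z) = -0.02/126.65 = -0.0002

Re(z) = 2.2893, Im(z) = -0.0002


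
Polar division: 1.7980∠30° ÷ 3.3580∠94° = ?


r = 1.7980 / 3.3580 = 0.5354
theta = 30° - 94° = -64° = 296° (mod 360)

0.5354 cis(296°)


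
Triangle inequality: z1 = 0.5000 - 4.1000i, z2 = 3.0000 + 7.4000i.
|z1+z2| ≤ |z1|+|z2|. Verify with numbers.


|z1| = sqrt(0.5^2 + (-4.1)^2) = sqrt(17.06) = 4.1304
|z2| = sqrt(3^2 + 7.4^2) = sqrt(63.76) = 7.9850
z1+z2 = 3.5000 + 3.3000i
|z1+z2| = sqrt(23.14) = 4.8104
|z1|+|z2| = 4.1304 + 7.9850 = 12.1154

|z1+z2| = 4.8104 ≤ |z1|+|z2| = 12.1154 (verified)


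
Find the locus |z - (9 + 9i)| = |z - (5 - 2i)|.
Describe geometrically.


Equal distances means the locus is the perpendicular bisector of z1 and z2.
Midpoint = ((9+5)/2, (9+(-2))/2) = (7.0000, 3.5000)

Perpendicular bisector through (7.0000, 3.5000)


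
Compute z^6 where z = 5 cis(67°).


r^6 = 5^6 = 15625
n*theta = 6*67° = 402° = 42° (mod 360)
a = 15625*cos(42°) = 11611.6379
b = 15625*sin(42°) = 10455.1657

15625 cis(42°) = 11611.6379 + 10455.1657i


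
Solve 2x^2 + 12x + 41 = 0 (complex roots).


disc = 12^2 - 4*2*41 = 144 - 328 = -184
sqrt(|disc|) = sqrt(184) = 13.5647
Real part = -12/(2*2) = -3.0000
Imag part = 13.5647/(2*2) = 3.3912

-3.0000 ± 3.3912i


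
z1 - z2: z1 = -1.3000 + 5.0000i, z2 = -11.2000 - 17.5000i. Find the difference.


Real: -1.3 + 11.2 = 9.9
Imag: 5 + 17.5 = 22.5

9.9000 + 22.5000i


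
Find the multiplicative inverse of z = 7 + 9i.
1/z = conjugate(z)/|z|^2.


|z|^2 = 49+81 = 130
1/z = (7 - 9i)/130

1/z = 0.0538 - 0.0692i


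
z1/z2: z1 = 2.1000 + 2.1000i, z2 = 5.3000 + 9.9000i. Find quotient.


Conjugate of z2 = 5.3000 - 9.9000i
Numerator: (2.1000 + 2.1000i)(5.3000 - 9.9000i) = 31.9200 - 9.6600i
Denominator: 5.3^2 + 9.9^2 = 126.1
Result = (31.9200 - 9.6600i)/126.1

0.2531 - 0.0766i


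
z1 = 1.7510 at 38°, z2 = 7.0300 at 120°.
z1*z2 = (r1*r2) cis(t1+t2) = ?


r = 1.7510 * 7.0300 = 12.3095
theta = 38° + 120° = 158° = 158° (mod 360)

12.3095 cis(158°)


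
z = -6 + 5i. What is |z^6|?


|z| = sqrt(36+25) = sqrt(61) = 7.8102
|z^6| = |z|^6 = (sqrt(61))^6 = 61^3 = 226981

|z^6| = 226981


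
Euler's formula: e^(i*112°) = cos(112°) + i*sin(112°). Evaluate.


cos(112°) = -0.3746
sin(112°) = 0.9272

e^(i*112°) = -0.3746 + 0.9272i


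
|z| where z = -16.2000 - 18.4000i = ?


|z| = sqrt((-16.2)^2 + (-18.4)^2) = sqrt(262.44 + 338.56) = sqrt(601) = 24.5153

|z| = 24.5153


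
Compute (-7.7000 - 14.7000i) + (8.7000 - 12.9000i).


Real: -7.7 + 8.7 = 1
Imag: -14.7 - 12.9 = -27.6

1.0000 - 27.6000i


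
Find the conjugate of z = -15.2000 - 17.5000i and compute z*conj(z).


z_bar = -15.2000 + 17.5000i
z*z_bar = (-15.2)^2 + (-17.5)^2 = 231.04 + 306.25 = 537.29

z_bar = -15.2000 + 17.5000i, z*z_bar = 537.29


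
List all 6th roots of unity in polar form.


The 6th roots of unity are cis(360k/6°) for k=0..5
Angle step = 360/6 = 60°
Primitive root: cis(60°)
Primitive root = 0.5000 + 0.8660i

6 roots at angles: 0°, 60°, 120°, 180°, 240°, 300°


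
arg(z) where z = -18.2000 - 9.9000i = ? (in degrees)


Re = -18.2, Im = -9.9
arg = atan2(-9.9, -18.2) = -151.4558 degrees

arg(z) = -151.4558 degrees


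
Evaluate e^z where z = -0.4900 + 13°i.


e^-0.4900 = 0.6126
cos(13°) = 0.9744
sin(13°) = 0.225
Real = 0.6126*0.9744 = 0.5969
Imag = 0.6126*0.225 = 0.1378

0.5969 + 0.1378i


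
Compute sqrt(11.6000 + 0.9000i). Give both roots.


|z| = sqrt(134.56+0.81) = 11.6349
sqrt((|z|+a)/2) = sqrt((11.6349+11.6)/2) = sqrt(11.6174) = 3.4084
sqrt((|z|-a)/2) = sqrt((11.6349-11.6)/2) = sqrt(0.0174) = 0.1320

±(3.4084 + 0.1320i) i.e. 3.4084 + 0.1320i and -3.4084 - 0.1320i


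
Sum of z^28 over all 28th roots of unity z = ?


The roots are w_k = w^k with w = e^(2*pi*i/28), and (w^k)^28 = (w^28)^k.
So S = 1 + u + u^2 + ... + u^(27) with u = w^28.
28 = 1*28 + 0, so 28 is a multiple of 28 and u = (w^28)^1 = 1.
Every one of the 28 terms equals 1: S = 28

S = 28


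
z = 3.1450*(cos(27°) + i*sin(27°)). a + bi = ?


a = 3.1450*cos(27°) = 3.1450*0.891 = 2.8022
b = 3.1450*sin(27°) = 3.1450*0.454 = 1.4278

2.8022 + 1.4278i


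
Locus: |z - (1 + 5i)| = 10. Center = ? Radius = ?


|z - z0| = r is a circle with center z0 and radius r.
Center = (1, 5), radius = 10

Circle with center (1, 5) and radius 10


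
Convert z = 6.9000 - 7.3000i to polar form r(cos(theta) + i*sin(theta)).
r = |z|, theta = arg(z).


r = sqrt(47.61+53.29) = sqrt(100.9) = 10.0449
theta = atan2(-7.3, 6.9) = -46.6135 degrees

r = 10.0449, theta = -46.6135 degrees


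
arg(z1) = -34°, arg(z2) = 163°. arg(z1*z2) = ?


arg(z1*z2) = -34° + 163° = 129°
Normalized to (-180°, 180°]: 129°

129°


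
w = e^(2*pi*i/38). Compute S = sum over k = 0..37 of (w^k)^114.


The roots are w_k = w^k with w = e^(2*pi*i/38), and (w^k)^114 = (w^114)^k.
So S = 1 + u + u^2 + ... + u^(37) with u = w^114.
114 = 3*38 + 0, so 114 is a multiple of 38 and u = (w^38)^3 = 1.
Every one of the 38 terms equals 1: S = 38

S = 38


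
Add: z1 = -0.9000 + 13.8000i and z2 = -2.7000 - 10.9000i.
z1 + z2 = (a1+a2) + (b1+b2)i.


Real: -0.9 - 2.7 = -3.6
Imag: 13.8 - 10.9 = 2.9

-3.6000 + 2.9000i


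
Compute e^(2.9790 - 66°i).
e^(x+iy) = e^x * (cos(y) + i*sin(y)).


e^2.9790 = 19.6681
cos(-66°) = 0.40674
sin(-66°) = -0.913545
Real = 19.6681*0.40674 = 7.9998
Imag = 19.6681*(-0.913545) = -17.9677

7.9998 - 17.9677i


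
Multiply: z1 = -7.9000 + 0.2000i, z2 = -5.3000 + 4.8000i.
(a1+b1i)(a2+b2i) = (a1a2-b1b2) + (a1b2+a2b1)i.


Real = -7.9*(-5.3) - 0.2*4.8 = 41.87 - 0.96 = 40.91
Imag = -7.9*4.8 - (5.3)*0.2 = -37.92 - (1.06) = -38.98

40.9100 - 38.9800i


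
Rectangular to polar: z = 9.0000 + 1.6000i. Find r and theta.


r = sqrt(81+2.56) = sqrt(83.56) = 9.1411
theta = atan2(1.6, 9) = 10.0806 degrees

r = 9.1411, theta = 10.0806 degrees


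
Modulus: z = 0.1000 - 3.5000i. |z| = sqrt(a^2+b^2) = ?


|z| = sqrt(0.1^2 + (-3.5)^2) = sqrt(0.01 + 12.25) = sqrt(12.26) = 3.5014

|z| = 3.5014


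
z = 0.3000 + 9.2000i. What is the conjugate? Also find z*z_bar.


z_bar = 0.3000 - 9.2000i
z*z_bar = 0.3^2 + 9.2^2 = 0.09 + 84.64 = 84.73

z_bar = 0.3000 - 9.2000i, z*z_bar = 84.73


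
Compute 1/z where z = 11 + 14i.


|z|^2 = 121+196 = 317
1/z = (11 - 14i)/317

1/z = 0.0347 - 0.0442i


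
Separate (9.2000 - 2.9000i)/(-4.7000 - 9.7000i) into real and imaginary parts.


Multiply by conjugate: (9.2000 - 2.9000i)(-4.7000 + 9.7000i) / ((-4.7)^2 + (-9.7)^2)
Numerator real = 9.2*(-4.7) - (2.9)*(-9.7) = -15.11
Numerator imag = -2.9*(-4.7) - 9.2*(-9.7) = 102.87
Denominator = 116.18
Re(z) = -15.11/116.18 = -0.1301
Im(z) = 102.87/116.18 = 0.8854

Re(z) = -0.1301, Im(z) = 0.8854


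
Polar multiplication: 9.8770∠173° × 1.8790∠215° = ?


r = 9.8770 * 1.8790 = 18.5589
theta = 173° + 215° = 388° = 28° (mod 360)

18.5589 cis(28°)


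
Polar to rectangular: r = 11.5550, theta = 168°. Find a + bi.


a = 11.5550*cos(168°) = 11.5550*(-0.97815) = -11.3025
b = 11.5550*sin(168°) = 11.5550*0.20791 = 2.4024

-11.3025 + 2.4024i


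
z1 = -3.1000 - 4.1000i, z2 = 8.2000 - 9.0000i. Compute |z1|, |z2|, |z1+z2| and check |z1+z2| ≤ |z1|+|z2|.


|z1| = sqrt((-3.1)^2 + (-4.1)^2) = sqrt(26.42) = 5.1400
|z2| = sqrt(8.2^2 + (-9)^2) = sqrt(148.24) = 12.1754
z1+z2 = 5.1000 - 13.1000i
|z1+z2| = sqrt(197.62) = 14.0577
|z1|+|z2| = 5.1400 + 12.1754 = 17.3154

|z1+z2| = 14.0577 ≤ |z1|+|z2| = 17.3154 (verified)


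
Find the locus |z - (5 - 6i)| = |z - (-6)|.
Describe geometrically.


Equal distances means the locus is the perpendicular bisector of z1 and z2.
Midpoint = ((5+(-6))/2, (-6+0)/2) = (-0.5000, -3.0000)

Perpendicular bisector through (-0.5000, -3.0000)


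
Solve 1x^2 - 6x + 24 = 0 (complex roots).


disc = (-6)^2 - 4*1*24 = 36 - 96 = -60
sqrt(|disc|) = sqrt(60) = 7.7460
Real part = 6/(2*1) = 3.0000
Imag part = 7.7460/(2*1) = 3.8730

3.0000 ± 3.8730i
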